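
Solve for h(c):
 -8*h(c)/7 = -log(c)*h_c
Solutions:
 h(c) = C1*exp(8*li(c)/7)


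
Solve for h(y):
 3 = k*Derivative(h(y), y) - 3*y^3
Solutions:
 h(y) = C1 + 3*y^4/(4*k) + 3*y/k


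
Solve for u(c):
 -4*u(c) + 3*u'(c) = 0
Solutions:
 u(c) = C1*exp(4*c/3)


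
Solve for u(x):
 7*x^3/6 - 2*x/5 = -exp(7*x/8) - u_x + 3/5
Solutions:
 u(x) = C1 - 7*x^4/24 + x^2/5 + 3*x/5 - 8*exp(7*x/8)/7


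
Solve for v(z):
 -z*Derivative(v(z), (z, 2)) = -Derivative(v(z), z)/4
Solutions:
 v(z) = C1 + C2*z^(5/4)


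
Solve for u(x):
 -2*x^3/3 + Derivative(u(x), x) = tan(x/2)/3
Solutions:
 u(x) = C1 + x^4/6 - 2*log(cos(x/2))/3


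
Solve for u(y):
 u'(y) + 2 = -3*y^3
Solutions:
 u(y) = C1 - 3*y^4/4 - 2*y


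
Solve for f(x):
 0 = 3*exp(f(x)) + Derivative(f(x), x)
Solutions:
 f(x) = log(1/(C1 + 3*x))


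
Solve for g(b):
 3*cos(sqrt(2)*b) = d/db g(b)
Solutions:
 g(b) = C1 + 3*sqrt(2)*sin(sqrt(2)*b)/2


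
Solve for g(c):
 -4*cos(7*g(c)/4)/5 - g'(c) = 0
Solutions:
 4*c/5 - 2*log(sin(7*g(c)/4) - 1)/7 + 2*log(sin(7*g(c)/4) + 1)/7 = C1


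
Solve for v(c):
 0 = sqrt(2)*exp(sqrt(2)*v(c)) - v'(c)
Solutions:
 v(c) = sqrt(2)*(2*log(-1/(C1 + sqrt(2)*c)) - log(2))/4


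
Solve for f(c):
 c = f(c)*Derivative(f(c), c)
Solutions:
 f(c) = -sqrt(C1 + c^2)
 f(c) = sqrt(C1 + c^2)


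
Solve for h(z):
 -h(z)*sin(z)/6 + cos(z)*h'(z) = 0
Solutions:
 h(z) = C1/cos(z)^(1/6)


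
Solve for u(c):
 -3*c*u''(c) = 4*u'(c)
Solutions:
 u(c) = C1 + C2/c^(1/3)


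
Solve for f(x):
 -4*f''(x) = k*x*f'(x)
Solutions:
 f(x) = Piecewise((-sqrt(2)*sqrt(pi)*C1*erf(sqrt(2)*sqrt(k)*x/4)/sqrt(k) - C2, (k > 0) | (k < 0)), (-C1*x - C2, True))


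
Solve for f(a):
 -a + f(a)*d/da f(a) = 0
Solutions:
 f(a) = -sqrt(C1 + a^2)
 f(a) = sqrt(C1 + a^2)


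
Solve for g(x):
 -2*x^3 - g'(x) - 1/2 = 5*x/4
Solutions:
 g(x) = C1 - x^4/2 - 5*x^2/8 - x/2


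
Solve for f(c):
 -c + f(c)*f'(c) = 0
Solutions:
 f(c) = -sqrt(C1 + c^2)
 f(c) = sqrt(C1 + c^2)


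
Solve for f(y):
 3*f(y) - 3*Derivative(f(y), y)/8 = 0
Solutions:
 f(y) = C1*exp(8*y)


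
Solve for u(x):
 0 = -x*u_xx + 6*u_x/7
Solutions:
 u(x) = C1 + C2*x^(13/7)


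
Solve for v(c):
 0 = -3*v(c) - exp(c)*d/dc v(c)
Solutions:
 v(c) = C1*exp(3*exp(-c))


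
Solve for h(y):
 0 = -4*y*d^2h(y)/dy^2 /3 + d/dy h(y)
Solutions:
 h(y) = C1 + C2*y^(7/4)


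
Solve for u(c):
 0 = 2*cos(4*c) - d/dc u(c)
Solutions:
 u(c) = C1 + sin(4*c)/2


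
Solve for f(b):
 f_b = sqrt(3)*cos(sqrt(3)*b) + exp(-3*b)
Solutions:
 f(b) = C1 + sin(sqrt(3)*b) - exp(-3*b)/3


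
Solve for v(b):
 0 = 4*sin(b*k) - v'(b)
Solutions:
 v(b) = C1 - 4*cos(b*k)/k


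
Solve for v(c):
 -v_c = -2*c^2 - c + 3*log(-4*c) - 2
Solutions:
 v(c) = C1 + 2*c^3/3 + c^2/2 - 3*c*log(-c) + c*(5 - 6*log(2))


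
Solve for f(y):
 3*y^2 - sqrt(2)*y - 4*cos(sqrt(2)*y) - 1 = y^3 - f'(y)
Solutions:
 f(y) = C1 + y^4/4 - y^3 + sqrt(2)*y^2/2 + y + 2*sqrt(2)*sin(sqrt(2)*y)


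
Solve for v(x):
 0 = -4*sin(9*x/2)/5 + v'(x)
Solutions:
 v(x) = C1 - 8*cos(9*x/2)/45


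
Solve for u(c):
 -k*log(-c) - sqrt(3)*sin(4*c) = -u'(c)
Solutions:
 u(c) = C1 + c*k*(log(-c) - 1) - sqrt(3)*cos(4*c)/4


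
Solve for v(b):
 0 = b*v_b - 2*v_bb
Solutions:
 v(b) = C1 + C2*erfi(b/2)


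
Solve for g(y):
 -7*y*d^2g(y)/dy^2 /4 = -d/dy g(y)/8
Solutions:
 g(y) = C1 + C2*y^(15/14)


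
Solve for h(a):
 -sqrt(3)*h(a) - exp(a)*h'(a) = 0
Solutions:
 h(a) = C1*exp(sqrt(3)*exp(-a))


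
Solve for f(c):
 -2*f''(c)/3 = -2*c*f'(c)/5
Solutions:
 f(c) = C1 + C2*erfi(sqrt(30)*c/10)


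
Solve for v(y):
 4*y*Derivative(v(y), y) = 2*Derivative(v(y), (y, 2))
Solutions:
 v(y) = C1 + C2*erfi(y)


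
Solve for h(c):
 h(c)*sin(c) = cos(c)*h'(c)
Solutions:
 h(c) = C1/cos(c)


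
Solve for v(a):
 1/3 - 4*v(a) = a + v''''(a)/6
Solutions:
 v(a) = -a/4 + (C1*sin(6^(1/4)*a) + C2*cos(6^(1/4)*a))*exp(-6^(1/4)*a) + (C3*sin(6^(1/4)*a) + C4*cos(6^(1/4)*a))*exp(6^(1/4)*a) + 1/12


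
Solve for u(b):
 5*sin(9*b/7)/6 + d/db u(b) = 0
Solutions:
 u(b) = C1 + 35*cos(9*b/7)/54


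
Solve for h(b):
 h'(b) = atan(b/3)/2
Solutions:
 h(b) = C1 + b*atan(b/3)/2 - 3*log(b^2 + 9)/4


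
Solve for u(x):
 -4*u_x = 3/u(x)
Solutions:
 u(x) = -sqrt(C1 - 6*x)/2
 u(x) = sqrt(C1 - 6*x)/2


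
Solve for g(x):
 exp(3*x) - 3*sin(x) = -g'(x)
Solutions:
 g(x) = C1 - exp(3*x)/3 - 3*cos(x)


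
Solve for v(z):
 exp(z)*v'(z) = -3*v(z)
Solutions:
 v(z) = C1*exp(3*exp(-z))


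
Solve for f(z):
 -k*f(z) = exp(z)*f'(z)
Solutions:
 f(z) = C1*exp(k*exp(-z))


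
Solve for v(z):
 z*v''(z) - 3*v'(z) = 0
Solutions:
 v(z) = C1 + C2*z^4


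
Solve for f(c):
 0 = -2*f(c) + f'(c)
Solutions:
 f(c) = C1*exp(2*c)


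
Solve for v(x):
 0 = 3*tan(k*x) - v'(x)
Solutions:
 v(x) = C1 + 3*Piecewise((-log(cos(k*x))/k, Ne(k, 0)), (0, True))


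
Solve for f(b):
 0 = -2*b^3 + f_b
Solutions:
 f(b) = C1 + b^4/2


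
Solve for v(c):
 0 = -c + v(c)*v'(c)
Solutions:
 v(c) = -sqrt(C1 + c^2)
 v(c) = sqrt(C1 + c^2)


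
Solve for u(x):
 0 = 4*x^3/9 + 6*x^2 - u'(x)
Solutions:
 u(x) = C1 + x^4/9 + 2*x^3


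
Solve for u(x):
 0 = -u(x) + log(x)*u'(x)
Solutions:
 u(x) = C1*exp(li(x))


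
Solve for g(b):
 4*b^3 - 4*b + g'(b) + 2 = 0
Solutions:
 g(b) = C1 - b^4 + 2*b^2 - 2*b


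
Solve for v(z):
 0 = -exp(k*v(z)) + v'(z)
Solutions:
 v(z) = Piecewise((log(-1/(C1*k + k*z))/k, Ne(k, 0)), (nan, True))
 v(z) = Piecewise((C1 + z, Eq(k, 0)), (nan, True))


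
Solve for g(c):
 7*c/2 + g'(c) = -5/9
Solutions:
 g(c) = C1 - 7*c^2/4 - 5*c/9


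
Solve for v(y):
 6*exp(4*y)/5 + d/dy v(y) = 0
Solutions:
 v(y) = C1 - 3*exp(4*y)/10


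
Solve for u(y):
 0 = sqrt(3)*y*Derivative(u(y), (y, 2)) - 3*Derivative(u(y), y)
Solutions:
 u(y) = C1 + C2*y^(1 + sqrt(3))


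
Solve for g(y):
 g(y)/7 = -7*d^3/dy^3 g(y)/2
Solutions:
 g(y) = C3*exp(-14^(1/3)*y/7) + (C1*sin(14^(1/3)*sqrt(3)*y/14) + C2*cos(14^(1/3)*sqrt(3)*y/14))*exp(14^(1/3)*y/14)


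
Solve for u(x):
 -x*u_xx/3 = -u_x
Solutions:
 u(x) = C1 + C2*x^4


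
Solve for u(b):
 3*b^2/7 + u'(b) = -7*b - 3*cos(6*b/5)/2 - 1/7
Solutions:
 u(b) = C1 - b^3/7 - 7*b^2/2 - b/7 - 5*sin(3*b/5)*cos(3*b/5)/2


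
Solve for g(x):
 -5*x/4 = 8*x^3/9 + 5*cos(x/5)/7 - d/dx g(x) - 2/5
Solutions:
 g(x) = C1 + 2*x^4/9 + 5*x^2/8 - 2*x/5 + 25*sin(x/5)/7


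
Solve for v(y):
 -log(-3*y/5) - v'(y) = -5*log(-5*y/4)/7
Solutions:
 v(y) = C1 - 2*y*log(-y)/7 + y*(-log(12) + 2/7 + 4*log(2)/7 + 12*log(5)/7)


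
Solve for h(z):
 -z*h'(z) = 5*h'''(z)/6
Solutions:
 h(z) = C1 + Integral(C2*airyai(-5^(2/3)*6^(1/3)*z/5) + C3*airybi(-5^(2/3)*6^(1/3)*z/5), z)


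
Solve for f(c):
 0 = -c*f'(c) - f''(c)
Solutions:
 f(c) = C1 + C2*erf(sqrt(2)*c/2)


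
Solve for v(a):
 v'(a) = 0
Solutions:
 v(a) = C1


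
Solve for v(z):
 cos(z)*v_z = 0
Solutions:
 v(z) = C1


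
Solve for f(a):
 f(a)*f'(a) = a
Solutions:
 f(a) = -sqrt(C1 + a^2)
 f(a) = sqrt(C1 + a^2)


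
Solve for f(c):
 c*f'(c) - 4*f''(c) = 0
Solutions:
 f(c) = C1 + C2*erfi(sqrt(2)*c/4)


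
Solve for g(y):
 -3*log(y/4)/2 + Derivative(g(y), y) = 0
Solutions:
 g(y) = C1 + 3*y*log(y)/2 - 3*y*log(2) - 3*y/2


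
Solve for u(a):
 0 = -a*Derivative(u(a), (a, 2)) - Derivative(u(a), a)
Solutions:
 u(a) = C1 + C2*log(a)


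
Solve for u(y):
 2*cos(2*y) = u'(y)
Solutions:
 u(y) = C1 + sin(2*y)


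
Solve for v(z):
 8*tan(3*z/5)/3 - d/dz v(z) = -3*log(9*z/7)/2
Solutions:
 v(z) = C1 + 3*z*log(z)/2 - 3*z*log(7)/2 - 3*z/2 + 3*z*log(3) - 40*log(cos(3*z/5))/9


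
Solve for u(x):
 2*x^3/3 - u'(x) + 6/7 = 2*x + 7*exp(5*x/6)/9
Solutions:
 u(x) = C1 + x^4/6 - x^2 + 6*x/7 - 14*exp(5*x/6)/15


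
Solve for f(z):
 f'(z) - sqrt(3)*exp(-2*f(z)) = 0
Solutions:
 f(z) = log(-sqrt(C1 + 2*sqrt(3)*z))
 f(z) = log(C1 + 2*sqrt(3)*z)/2


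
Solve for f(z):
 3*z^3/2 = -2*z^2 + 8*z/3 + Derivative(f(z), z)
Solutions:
 f(z) = C1 + 3*z^4/8 + 2*z^3/3 - 4*z^2/3


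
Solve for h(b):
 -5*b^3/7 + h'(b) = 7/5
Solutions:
 h(b) = C1 + 5*b^4/28 + 7*b/5


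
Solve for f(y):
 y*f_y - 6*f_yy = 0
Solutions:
 f(y) = C1 + C2*erfi(sqrt(3)*y/6)


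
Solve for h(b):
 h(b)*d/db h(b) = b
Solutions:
 h(b) = -sqrt(C1 + b^2)
 h(b) = sqrt(C1 + b^2)


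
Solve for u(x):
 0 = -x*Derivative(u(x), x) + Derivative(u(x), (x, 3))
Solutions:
 u(x) = C1 + Integral(C2*airyai(x) + C3*airybi(x), x)


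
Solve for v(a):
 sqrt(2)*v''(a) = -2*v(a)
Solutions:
 v(a) = C1*sin(2^(1/4)*a) + C2*cos(2^(1/4)*a)


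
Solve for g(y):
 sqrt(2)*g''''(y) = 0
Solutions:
 g(y) = C1 + C2*y + C3*y^2 + C4*y^3


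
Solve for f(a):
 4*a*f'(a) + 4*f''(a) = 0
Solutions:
 f(a) = C1 + C2*erf(sqrt(2)*a/2)


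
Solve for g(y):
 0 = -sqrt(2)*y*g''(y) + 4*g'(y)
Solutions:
 g(y) = C1 + C2*y^(1 + 2*sqrt(2))


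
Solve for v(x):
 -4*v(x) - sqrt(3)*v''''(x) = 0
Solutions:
 v(x) = (C1*sin(3^(7/8)*x/3) + C2*cos(3^(7/8)*x/3))*exp(-3^(7/8)*x/3) + (C3*sin(3^(7/8)*x/3) + C4*cos(3^(7/8)*x/3))*exp(3^(7/8)*x/3)


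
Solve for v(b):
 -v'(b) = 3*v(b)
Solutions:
 v(b) = C1*exp(-3*b)


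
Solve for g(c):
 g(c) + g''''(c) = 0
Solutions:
 g(c) = (C1*sin(sqrt(2)*c/2) + C2*cos(sqrt(2)*c/2))*exp(-sqrt(2)*c/2) + (C3*sin(sqrt(2)*c/2) + C4*cos(sqrt(2)*c/2))*exp(sqrt(2)*c/2)


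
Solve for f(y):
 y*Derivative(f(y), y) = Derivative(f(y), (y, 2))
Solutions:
 f(y) = C1 + C2*erfi(sqrt(2)*y/2)


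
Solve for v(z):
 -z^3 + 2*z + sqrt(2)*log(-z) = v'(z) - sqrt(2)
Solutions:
 v(z) = C1 - z^4/4 + z^2 + sqrt(2)*z*log(-z)


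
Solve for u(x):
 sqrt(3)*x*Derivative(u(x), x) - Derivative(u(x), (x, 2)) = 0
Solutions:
 u(x) = C1 + C2*erfi(sqrt(2)*3^(1/4)*x/2)


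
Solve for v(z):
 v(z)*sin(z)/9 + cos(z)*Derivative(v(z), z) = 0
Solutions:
 v(z) = C1*cos(z)^(1/9)


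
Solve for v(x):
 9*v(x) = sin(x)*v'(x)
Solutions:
 v(x) = C1*sqrt(cos(x) - 1)*(cos(x)^4 - 4*cos(x)^3 + 6*cos(x)^2 - 4*cos(x) + 1)/(sqrt(cos(x) + 1)*(cos(x)^4 + 4*cos(x)^3 + 6*cos(x)^2 + 4*cos(x) + 1))


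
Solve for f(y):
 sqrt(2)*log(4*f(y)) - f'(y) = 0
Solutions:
 -sqrt(2)*Integral(1/(log(_y) + 2*log(2)), (_y, f(y)))/2 = C1 - y


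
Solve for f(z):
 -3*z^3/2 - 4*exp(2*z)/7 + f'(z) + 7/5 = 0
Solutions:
 f(z) = C1 + 3*z^4/8 - 7*z/5 + 2*exp(2*z)/7


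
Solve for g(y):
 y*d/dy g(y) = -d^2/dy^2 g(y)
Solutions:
 g(y) = C1 + C2*erf(sqrt(2)*y/2)


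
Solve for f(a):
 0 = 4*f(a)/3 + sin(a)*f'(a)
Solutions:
 f(a) = C1*(cos(a) + 1)^(2/3)/(cos(a) - 1)^(2/3)


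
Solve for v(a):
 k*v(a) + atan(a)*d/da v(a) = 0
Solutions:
 v(a) = C1*exp(-k*Integral(1/atan(a), a))


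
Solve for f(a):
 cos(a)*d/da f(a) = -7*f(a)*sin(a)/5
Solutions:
 f(a) = C1*cos(a)^(7/5)


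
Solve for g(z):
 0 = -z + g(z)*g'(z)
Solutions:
 g(z) = -sqrt(C1 + z^2)
 g(z) = sqrt(C1 + z^2)


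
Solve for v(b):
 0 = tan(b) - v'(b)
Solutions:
 v(b) = C1 - log(cos(b))


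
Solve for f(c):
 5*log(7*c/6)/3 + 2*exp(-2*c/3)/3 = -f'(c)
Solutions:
 f(c) = C1 - 5*c*log(c)/3 + 5*c*(-log(7) + 1 + log(6))/3 + exp(-2*c/3)


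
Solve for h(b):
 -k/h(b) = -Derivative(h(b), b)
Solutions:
 h(b) = -sqrt(C1 + 2*b*k)
 h(b) = sqrt(C1 + 2*b*k)


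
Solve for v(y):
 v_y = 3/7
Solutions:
 v(y) = C1 + 3*y/7


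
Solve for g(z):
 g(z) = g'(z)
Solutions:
 g(z) = C1*exp(z)


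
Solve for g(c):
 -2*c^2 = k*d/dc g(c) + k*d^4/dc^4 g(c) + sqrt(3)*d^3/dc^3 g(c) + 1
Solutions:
 g(c) = C1 + C2*exp(-c*(3^(1/3)*(sqrt((9 + 2*sqrt(3)/k^3)^2 - 12/k^6)/2 + 9/2 + sqrt(3)/k^3)^(1/3) + sqrt(3)/k + 3^(2/3)/(k^2*(sqrt((9 + 2*sqrt(3)/k^3)^2 - 12/k^6)/2 + 9/2 + sqrt(3)/k^3)^(1/3)))/3) + C3*exp(c*(3^(1/3)*(sqrt((9 + 2*sqrt(3)/k^3)^2 - 12/k^6)/2 + 9/2 + sqrt(3)/k^3)^(1/3)/6 - 3^(5/6)*I*(sqrt((9 + 2*sqrt(3)/k^3)^2 - 12/k^6)/2 + 9/2 + sqrt(3)/k^3)^(1/3)/6 - sqrt(3)/(3*k) - 2/(k^2*(-3^(1/3) + 3^(5/6)*I)*(sqrt((9 + 2*sqrt(3)/k^3)^2 - 12/k^6)/2 + 9/2 + sqrt(3)/k^3)^(1/3)))) + C4*exp(c*(3^(1/3)*(sqrt((9 + 2*sqrt(3)/k^3)^2 - 12/k^6)/2 + 9/2 + sqrt(3)/k^3)^(1/3)/6 + 3^(5/6)*I*(sqrt((9 + 2*sqrt(3)/k^3)^2 - 12/k^6)/2 + 9/2 + sqrt(3)/k^3)^(1/3)/6 - sqrt(3)/(3*k) + 2/(k^2*(3^(1/3) + 3^(5/6)*I)*(sqrt((9 + 2*sqrt(3)/k^3)^2 - 12/k^6)/2 + 9/2 + sqrt(3)/k^3)^(1/3)))) - 2*c^3/(3*k) - c/k + 4*sqrt(3)*c/k^2


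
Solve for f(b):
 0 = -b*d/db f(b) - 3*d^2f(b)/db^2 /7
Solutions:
 f(b) = C1 + C2*erf(sqrt(42)*b/6)


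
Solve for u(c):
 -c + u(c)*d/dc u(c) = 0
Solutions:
 u(c) = -sqrt(C1 + c^2)
 u(c) = sqrt(C1 + c^2)


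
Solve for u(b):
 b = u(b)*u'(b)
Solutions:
 u(b) = -sqrt(C1 + b^2)
 u(b) = sqrt(C1 + b^2)


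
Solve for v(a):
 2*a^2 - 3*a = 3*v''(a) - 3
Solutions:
 v(a) = C1 + C2*a + a^4/18 - a^3/6 + a^2/2


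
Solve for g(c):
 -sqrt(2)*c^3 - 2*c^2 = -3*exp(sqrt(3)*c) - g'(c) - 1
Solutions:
 g(c) = C1 + sqrt(2)*c^4/4 + 2*c^3/3 - c - sqrt(3)*exp(sqrt(3)*c)


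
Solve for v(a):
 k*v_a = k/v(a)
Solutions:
 v(a) = -sqrt(C1 + 2*a)
 v(a) = sqrt(C1 + 2*a)


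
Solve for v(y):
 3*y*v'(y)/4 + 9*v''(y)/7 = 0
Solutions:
 v(y) = C1 + C2*erf(sqrt(42)*y/12)


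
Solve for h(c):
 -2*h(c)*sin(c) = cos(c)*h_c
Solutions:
 h(c) = C1*cos(c)^2


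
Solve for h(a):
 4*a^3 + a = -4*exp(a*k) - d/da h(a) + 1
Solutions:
 h(a) = C1 - a^4 - a^2/2 + a - 4*exp(a*k)/k


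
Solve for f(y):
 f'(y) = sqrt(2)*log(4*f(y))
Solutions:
 -sqrt(2)*Integral(1/(log(_y) + 2*log(2)), (_y, f(y)))/2 = C1 - y


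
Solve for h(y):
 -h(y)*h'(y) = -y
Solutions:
 h(y) = -sqrt(C1 + y^2)
 h(y) = sqrt(C1 + y^2)


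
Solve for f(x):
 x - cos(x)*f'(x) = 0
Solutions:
 f(x) = C1 + Integral(x/cos(x), x)


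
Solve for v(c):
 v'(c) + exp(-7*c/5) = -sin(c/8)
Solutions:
 v(c) = C1 + 8*cos(c/8) + 5*exp(-7*c/5)/7


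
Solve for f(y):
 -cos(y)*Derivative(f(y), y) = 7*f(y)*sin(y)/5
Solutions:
 f(y) = C1*cos(y)^(7/5)


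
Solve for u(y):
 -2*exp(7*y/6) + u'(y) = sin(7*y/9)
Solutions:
 u(y) = C1 + 12*exp(7*y/6)/7 - 9*cos(7*y/9)/7


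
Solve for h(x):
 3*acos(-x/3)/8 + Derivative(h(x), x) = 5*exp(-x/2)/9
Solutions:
 h(x) = C1 - 3*x*acos(-x/3)/8 - 3*sqrt(9 - x^2)/8 - 10*exp(-x/2)/9


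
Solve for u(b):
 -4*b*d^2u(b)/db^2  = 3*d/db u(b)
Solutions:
 u(b) = C1 + C2*b^(1/4)


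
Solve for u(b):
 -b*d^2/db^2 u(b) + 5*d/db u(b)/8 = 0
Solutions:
 u(b) = C1 + C2*b^(13/8)


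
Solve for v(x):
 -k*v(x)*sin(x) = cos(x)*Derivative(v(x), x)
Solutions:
 v(x) = C1*exp(k*log(cos(x)))


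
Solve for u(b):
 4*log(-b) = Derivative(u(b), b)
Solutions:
 u(b) = C1 + 4*b*log(-b) - 4*b


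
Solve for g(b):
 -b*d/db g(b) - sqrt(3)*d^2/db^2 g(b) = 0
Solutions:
 g(b) = C1 + C2*erf(sqrt(2)*3^(3/4)*b/6)


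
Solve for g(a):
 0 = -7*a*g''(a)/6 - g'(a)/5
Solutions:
 g(a) = C1 + C2*a^(29/35)


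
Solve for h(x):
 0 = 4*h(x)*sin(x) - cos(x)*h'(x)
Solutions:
 h(x) = C1/cos(x)^4


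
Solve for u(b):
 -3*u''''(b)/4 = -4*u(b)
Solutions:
 u(b) = C1*exp(-2*3^(3/4)*b/3) + C2*exp(2*3^(3/4)*b/3) + C3*sin(2*3^(3/4)*b/3) + C4*cos(2*3^(3/4)*b/3)


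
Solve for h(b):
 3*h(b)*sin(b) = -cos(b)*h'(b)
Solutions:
 h(b) = C1*cos(b)^3


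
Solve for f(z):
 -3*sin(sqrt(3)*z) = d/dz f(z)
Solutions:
 f(z) = C1 + sqrt(3)*cos(sqrt(3)*z)


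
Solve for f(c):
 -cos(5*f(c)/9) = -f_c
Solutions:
 -c - 9*log(sin(5*f(c)/9) - 1)/10 + 9*log(sin(5*f(c)/9) + 1)/10 = C1


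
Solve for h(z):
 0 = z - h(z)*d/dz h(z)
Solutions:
 h(z) = -sqrt(C1 + z^2)
 h(z) = sqrt(C1 + z^2)


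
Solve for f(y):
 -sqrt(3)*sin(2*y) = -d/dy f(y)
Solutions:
 f(y) = C1 - sqrt(3)*cos(2*y)/2


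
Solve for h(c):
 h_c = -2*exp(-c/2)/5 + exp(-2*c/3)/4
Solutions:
 h(c) = C1 + 4*exp(-c/2)/5 - 3*exp(-2*c/3)/8


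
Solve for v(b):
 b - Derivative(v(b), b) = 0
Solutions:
 v(b) = C1 + b^2/2


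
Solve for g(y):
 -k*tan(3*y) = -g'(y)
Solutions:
 g(y) = C1 - k*log(cos(3*y))/3


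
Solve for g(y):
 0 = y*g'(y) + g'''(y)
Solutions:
 g(y) = C1 + Integral(C2*airyai(-y) + C3*airybi(-y), y)


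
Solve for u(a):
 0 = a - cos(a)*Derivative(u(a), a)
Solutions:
 u(a) = C1 + Integral(a/cos(a), a)


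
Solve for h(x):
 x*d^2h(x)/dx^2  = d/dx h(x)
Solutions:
 h(x) = C1 + C2*x^2


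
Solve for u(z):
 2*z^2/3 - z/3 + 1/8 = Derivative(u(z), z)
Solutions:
 u(z) = C1 + 2*z^3/9 - z^2/6 + z/8


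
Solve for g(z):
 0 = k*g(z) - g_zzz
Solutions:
 g(z) = C1*exp(k^(1/3)*z) + C2*exp(k^(1/3)*z*(-1 + sqrt(3)*I)/2) + C3*exp(-k^(1/3)*z*(1 + sqrt(3)*I)/2)


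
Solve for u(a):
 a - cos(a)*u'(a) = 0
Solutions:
 u(a) = C1 + Integral(a/cos(a), a)


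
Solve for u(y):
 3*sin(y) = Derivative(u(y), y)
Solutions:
 u(y) = C1 - 3*cos(y)


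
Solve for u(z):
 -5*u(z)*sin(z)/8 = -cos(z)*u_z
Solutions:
 u(z) = C1/cos(z)^(5/8)


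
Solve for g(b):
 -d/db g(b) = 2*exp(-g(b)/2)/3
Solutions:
 g(b) = 2*log(C1 - b/3)


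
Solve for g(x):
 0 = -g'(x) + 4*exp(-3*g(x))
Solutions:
 g(x) = log(C1 + 12*x)/3
 g(x) = log((-3^(1/3) - 3^(5/6)*I)*(C1 + 4*x)^(1/3)/2)
 g(x) = log((-3^(1/3) + 3^(5/6)*I)*(C1 + 4*x)^(1/3)/2)


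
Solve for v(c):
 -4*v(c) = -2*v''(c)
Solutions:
 v(c) = C1*exp(-sqrt(2)*c) + C2*exp(sqrt(2)*c)


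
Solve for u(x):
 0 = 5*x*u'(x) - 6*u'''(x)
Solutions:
 u(x) = C1 + Integral(C2*airyai(5^(1/3)*6^(2/3)*x/6) + C3*airybi(5^(1/3)*6^(2/3)*x/6), x)


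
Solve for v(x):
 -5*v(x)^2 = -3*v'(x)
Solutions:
 v(x) = -3/(C1 + 5*x)


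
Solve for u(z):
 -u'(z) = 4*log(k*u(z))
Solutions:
 li(k*u(z))/k = C1 - 4*z


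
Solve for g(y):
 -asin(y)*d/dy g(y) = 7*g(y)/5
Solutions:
 g(y) = C1*exp(-7*Integral(1/asin(y), y)/5)


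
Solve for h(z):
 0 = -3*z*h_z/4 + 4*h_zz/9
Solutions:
 h(z) = C1 + C2*erfi(3*sqrt(6)*z/8)


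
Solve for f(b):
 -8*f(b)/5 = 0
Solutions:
 f(b) = 0


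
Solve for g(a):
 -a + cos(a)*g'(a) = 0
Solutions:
 g(a) = C1 + Integral(a/cos(a), a)


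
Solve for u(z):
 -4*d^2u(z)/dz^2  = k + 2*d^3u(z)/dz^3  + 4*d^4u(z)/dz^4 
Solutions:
 u(z) = C1 + C2*z - k*z^2/8 + (C3*sin(sqrt(15)*z/4) + C4*cos(sqrt(15)*z/4))*exp(-z/4)


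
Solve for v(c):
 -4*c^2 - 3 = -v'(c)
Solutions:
 v(c) = C1 + 4*c^3/3 + 3*c


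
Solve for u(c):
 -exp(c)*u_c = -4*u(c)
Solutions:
 u(c) = C1*exp(-4*exp(-c))


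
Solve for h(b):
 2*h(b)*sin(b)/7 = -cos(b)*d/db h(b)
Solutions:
 h(b) = C1*cos(b)^(2/7)


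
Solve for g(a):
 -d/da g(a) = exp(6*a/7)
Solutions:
 g(a) = C1 - 7*exp(6*a/7)/6


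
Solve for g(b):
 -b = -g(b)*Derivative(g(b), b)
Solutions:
 g(b) = -sqrt(C1 + b^2)
 g(b) = sqrt(C1 + b^2)


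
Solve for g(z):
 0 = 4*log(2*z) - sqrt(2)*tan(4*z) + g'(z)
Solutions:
 g(z) = C1 - 4*z*log(z) - 4*z*log(2) + 4*z - sqrt(2)*log(cos(4*z))/4


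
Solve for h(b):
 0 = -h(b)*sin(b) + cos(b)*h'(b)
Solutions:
 h(b) = C1/cos(b)


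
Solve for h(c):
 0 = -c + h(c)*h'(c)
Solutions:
 h(c) = -sqrt(C1 + c^2)
 h(c) = sqrt(C1 + c^2)


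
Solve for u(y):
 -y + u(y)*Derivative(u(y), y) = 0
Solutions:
 u(y) = -sqrt(C1 + y^2)
 u(y) = sqrt(C1 + y^2)


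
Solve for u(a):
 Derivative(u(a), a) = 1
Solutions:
 u(a) = C1 + a


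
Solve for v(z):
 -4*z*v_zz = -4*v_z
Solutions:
 v(z) = C1 + C2*z^2


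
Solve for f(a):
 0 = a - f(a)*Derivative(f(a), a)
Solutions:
 f(a) = -sqrt(C1 + a^2)
 f(a) = sqrt(C1 + a^2)


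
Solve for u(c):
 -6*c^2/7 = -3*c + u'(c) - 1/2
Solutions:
 u(c) = C1 - 2*c^3/7 + 3*c^2/2 + c/2


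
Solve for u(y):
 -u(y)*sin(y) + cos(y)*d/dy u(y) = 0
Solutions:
 u(y) = C1/cos(y)


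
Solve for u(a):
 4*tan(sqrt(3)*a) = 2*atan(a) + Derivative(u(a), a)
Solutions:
 u(a) = C1 - 2*a*atan(a) + log(a^2 + 1) - 4*sqrt(3)*log(cos(sqrt(3)*a))/3


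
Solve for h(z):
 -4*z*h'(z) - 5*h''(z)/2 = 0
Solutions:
 h(z) = C1 + C2*erf(2*sqrt(5)*z/5)


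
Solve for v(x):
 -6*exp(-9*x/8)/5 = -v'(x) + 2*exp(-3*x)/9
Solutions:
 v(x) = C1 - 2*exp(-3*x)/27 - 16*exp(-9*x/8)/15


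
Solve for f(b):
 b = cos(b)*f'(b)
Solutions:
 f(b) = C1 + Integral(b/cos(b), b)


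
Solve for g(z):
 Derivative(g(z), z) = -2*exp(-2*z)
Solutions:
 g(z) = C1 + exp(-2*z)


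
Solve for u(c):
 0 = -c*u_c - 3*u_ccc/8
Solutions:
 u(c) = C1 + Integral(C2*airyai(-2*3^(2/3)*c/3) + C3*airybi(-2*3^(2/3)*c/3), c)


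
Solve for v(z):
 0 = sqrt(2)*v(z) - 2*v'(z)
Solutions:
 v(z) = C1*exp(sqrt(2)*z/2)


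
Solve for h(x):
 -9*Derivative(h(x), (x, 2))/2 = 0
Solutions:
 h(x) = C1 + C2*x


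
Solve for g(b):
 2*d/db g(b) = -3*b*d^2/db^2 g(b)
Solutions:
 g(b) = C1 + C2*b^(1/3)


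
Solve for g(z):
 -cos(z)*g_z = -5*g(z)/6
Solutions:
 g(z) = C1*(sin(z) + 1)^(5/12)/(sin(z) - 1)^(5/12)


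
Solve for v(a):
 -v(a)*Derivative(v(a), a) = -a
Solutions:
 v(a) = -sqrt(C1 + a^2)
 v(a) = sqrt(C1 + a^2)


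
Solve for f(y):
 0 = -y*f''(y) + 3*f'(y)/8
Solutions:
 f(y) = C1 + C2*y^(11/8)


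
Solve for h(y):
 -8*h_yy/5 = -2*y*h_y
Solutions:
 h(y) = C1 + C2*erfi(sqrt(10)*y/4)


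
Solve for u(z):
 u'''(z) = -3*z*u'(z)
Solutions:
 u(z) = C1 + Integral(C2*airyai(-3^(1/3)*z) + C3*airybi(-3^(1/3)*z), z)


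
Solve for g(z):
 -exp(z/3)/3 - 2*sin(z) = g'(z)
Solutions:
 g(z) = C1 - exp(z)^(1/3) + 2*cos(z)


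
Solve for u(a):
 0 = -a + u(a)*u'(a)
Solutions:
 u(a) = -sqrt(C1 + a^2)
 u(a) = sqrt(C1 + a^2)


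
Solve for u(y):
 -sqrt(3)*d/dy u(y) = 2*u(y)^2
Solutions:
 u(y) = 3/(C1 + 2*sqrt(3)*y)


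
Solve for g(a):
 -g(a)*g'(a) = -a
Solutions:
 g(a) = -sqrt(C1 + a^2)
 g(a) = sqrt(C1 + a^2)


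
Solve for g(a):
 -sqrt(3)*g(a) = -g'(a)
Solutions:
 g(a) = C1*exp(sqrt(3)*a)


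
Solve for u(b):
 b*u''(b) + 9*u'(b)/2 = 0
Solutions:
 u(b) = C1 + C2/b^(7/2)


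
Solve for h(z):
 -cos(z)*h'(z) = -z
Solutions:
 h(z) = C1 + Integral(z/cos(z), z)


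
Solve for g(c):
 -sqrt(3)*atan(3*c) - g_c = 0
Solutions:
 g(c) = C1 - sqrt(3)*(c*atan(3*c) - log(9*c^2 + 1)/6)


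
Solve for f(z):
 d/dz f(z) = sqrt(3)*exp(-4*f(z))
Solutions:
 f(z) = log(-I*(C1 + 4*sqrt(3)*z)^(1/4))
 f(z) = log(I*(C1 + 4*sqrt(3)*z)^(1/4))
 f(z) = log(-(C1 + 4*sqrt(3)*z)^(1/4))
 f(z) = log(C1 + 4*sqrt(3)*z)/4


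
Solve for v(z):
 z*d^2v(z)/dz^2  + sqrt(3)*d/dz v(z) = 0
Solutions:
 v(z) = C1 + C2*z^(1 - sqrt(3))


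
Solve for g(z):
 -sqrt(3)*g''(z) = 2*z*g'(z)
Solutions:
 g(z) = C1 + C2*erf(3^(3/4)*z/3)


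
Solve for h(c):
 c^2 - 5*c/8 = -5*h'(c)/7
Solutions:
 h(c) = C1 - 7*c^3/15 + 7*c^2/16


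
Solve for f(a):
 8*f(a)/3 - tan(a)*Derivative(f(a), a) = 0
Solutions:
 f(a) = C1*sin(a)^(8/3)


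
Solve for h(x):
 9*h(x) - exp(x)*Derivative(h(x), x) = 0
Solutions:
 h(x) = C1*exp(-9*exp(-x))


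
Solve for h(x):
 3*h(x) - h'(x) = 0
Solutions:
 h(x) = C1*exp(3*x)


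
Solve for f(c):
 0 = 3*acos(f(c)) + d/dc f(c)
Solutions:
 Integral(1/acos(_y), (_y, f(c))) = C1 - 3*c


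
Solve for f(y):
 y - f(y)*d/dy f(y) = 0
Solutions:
 f(y) = -sqrt(C1 + y^2)
 f(y) = sqrt(C1 + y^2)


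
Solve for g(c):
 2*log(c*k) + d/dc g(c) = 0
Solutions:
 g(c) = C1 - 2*c*log(c*k) + 2*c


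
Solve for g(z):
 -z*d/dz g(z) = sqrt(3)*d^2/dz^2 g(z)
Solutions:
 g(z) = C1 + C2*erf(sqrt(2)*3^(3/4)*z/6)


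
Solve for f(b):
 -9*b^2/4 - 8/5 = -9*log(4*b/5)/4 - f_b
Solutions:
 f(b) = C1 + 3*b^3/4 - 9*b*log(b)/4 - 9*b*log(2)/2 + 9*b*log(5)/4 + 77*b/20


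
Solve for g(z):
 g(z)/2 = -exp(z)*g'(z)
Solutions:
 g(z) = C1*exp(exp(-z)/2)


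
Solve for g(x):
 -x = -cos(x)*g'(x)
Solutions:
 g(x) = C1 + Integral(x/cos(x), x)


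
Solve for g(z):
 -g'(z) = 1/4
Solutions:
 g(z) = C1 - z/4


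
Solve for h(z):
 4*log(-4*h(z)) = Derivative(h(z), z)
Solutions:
 -Integral(1/(log(-_y) + 2*log(2)), (_y, h(z)))/4 = C1 - z


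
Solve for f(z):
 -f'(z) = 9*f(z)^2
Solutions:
 f(z) = 1/(C1 + 9*z)


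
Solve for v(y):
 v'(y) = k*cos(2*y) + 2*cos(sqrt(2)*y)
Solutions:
 v(y) = C1 + k*sin(2*y)/2 + sqrt(2)*sin(sqrt(2)*y)


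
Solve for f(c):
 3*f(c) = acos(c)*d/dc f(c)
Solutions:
 f(c) = C1*exp(3*Integral(1/acos(c), c))


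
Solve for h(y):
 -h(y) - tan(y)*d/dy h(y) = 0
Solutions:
 h(y) = C1/sin(y)


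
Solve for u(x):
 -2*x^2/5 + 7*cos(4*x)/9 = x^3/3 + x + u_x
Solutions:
 u(x) = C1 - x^4/12 - 2*x^3/15 - x^2/2 + 7*sin(4*x)/36


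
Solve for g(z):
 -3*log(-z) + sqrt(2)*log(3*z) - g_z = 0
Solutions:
 g(z) = C1 - z*(3 - sqrt(2))*log(z) + z*(-sqrt(2) + sqrt(2)*log(3) + 3 - 3*I*pi)


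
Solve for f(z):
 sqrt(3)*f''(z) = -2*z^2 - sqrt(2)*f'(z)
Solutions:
 f(z) = C1 + C2*exp(-sqrt(6)*z/3) - sqrt(2)*z^3/3 + sqrt(3)*z^2 - 3*sqrt(2)*z


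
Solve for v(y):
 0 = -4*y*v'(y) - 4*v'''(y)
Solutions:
 v(y) = C1 + Integral(C2*airyai(-y) + C3*airybi(-y), y)


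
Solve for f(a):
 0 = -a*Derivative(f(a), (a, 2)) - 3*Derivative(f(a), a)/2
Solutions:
 f(a) = C1 + C2/sqrt(a)


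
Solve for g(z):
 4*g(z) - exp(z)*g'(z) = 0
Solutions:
 g(z) = C1*exp(-4*exp(-z))


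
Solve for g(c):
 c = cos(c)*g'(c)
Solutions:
 g(c) = C1 + Integral(c/cos(c), c)


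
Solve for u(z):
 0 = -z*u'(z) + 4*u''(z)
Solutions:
 u(z) = C1 + C2*erfi(sqrt(2)*z/4)


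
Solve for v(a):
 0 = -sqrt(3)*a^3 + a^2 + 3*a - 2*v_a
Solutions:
 v(a) = C1 - sqrt(3)*a^4/8 + a^3/6 + 3*a^2/4


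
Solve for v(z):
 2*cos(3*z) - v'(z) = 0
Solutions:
 v(z) = C1 + 2*sin(3*z)/3


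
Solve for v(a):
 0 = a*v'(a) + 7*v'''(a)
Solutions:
 v(a) = C1 + Integral(C2*airyai(-7^(2/3)*a/7) + C3*airybi(-7^(2/3)*a/7), a)


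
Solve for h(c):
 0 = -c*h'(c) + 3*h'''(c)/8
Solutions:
 h(c) = C1 + Integral(C2*airyai(2*3^(2/3)*c/3) + C3*airybi(2*3^(2/3)*c/3), c)


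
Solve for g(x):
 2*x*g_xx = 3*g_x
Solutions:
 g(x) = C1 + C2*x^(5/2)


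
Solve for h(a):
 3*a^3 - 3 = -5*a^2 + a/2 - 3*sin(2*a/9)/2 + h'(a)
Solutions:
 h(a) = C1 + 3*a^4/4 + 5*a^3/3 - a^2/4 - 3*a - 27*cos(2*a/9)/4


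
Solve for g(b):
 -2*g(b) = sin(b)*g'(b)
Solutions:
 g(b) = C1*(cos(b) + 1)/(cos(b) - 1)


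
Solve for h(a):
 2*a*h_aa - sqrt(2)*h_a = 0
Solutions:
 h(a) = C1 + C2*a^(sqrt(2)/2 + 1)


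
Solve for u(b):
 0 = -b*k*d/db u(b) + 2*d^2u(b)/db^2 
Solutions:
 u(b) = Piecewise((-sqrt(pi)*C1*erf(b*sqrt(-k)/2)/sqrt(-k) - C2, (k > 0) | (k < 0)), (-C1*b - C2, True))


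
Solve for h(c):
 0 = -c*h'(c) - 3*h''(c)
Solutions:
 h(c) = C1 + C2*erf(sqrt(6)*c/6)


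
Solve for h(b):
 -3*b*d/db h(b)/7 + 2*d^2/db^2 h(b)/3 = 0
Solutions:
 h(b) = C1 + C2*erfi(3*sqrt(7)*b/14)


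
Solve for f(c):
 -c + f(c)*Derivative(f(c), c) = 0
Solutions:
 f(c) = -sqrt(C1 + c^2)
 f(c) = sqrt(C1 + c^2)


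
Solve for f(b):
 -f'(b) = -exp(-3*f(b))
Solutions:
 f(b) = log(C1 + 3*b)/3
 f(b) = log((-3^(1/3) - 3^(5/6)*I)*(C1 + b)^(1/3)/2)
 f(b) = log((-3^(1/3) + 3^(5/6)*I)*(C1 + b)^(1/3)/2)


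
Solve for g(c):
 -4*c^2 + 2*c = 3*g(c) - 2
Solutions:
 g(c) = -4*c^2/3 + 2*c/3 + 2/3


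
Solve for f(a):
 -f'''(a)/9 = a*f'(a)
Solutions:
 f(a) = C1 + Integral(C2*airyai(-3^(2/3)*a) + C3*airybi(-3^(2/3)*a), a)


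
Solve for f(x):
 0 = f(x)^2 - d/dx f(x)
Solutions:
 f(x) = -1/(C1 + x)


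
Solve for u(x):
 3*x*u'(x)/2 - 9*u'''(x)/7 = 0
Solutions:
 u(x) = C1 + Integral(C2*airyai(6^(2/3)*7^(1/3)*x/6) + C3*airybi(6^(2/3)*7^(1/3)*x/6), x)


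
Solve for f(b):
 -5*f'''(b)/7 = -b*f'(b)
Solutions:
 f(b) = C1 + Integral(C2*airyai(5^(2/3)*7^(1/3)*b/5) + C3*airybi(5^(2/3)*7^(1/3)*b/5), b)


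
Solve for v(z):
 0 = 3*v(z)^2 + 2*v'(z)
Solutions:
 v(z) = 2/(C1 + 3*z)


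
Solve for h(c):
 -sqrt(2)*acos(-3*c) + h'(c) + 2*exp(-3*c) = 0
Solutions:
 h(c) = C1 + sqrt(2)*c*acos(-3*c) + sqrt(2)*sqrt(1 - 9*c^2)/3 + 2*exp(-3*c)/3


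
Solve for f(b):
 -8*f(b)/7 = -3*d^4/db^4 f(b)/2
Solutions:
 f(b) = C1*exp(-2*21^(3/4)*b/21) + C2*exp(2*21^(3/4)*b/21) + C3*sin(2*21^(3/4)*b/21) + C4*cos(2*21^(3/4)*b/21)


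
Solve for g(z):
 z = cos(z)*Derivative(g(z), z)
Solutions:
 g(z) = C1 + Integral(z/cos(z), z)


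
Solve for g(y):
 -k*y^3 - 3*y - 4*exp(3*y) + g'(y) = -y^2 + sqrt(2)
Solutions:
 g(y) = C1 + k*y^4/4 - y^3/3 + 3*y^2/2 + sqrt(2)*y + 4*exp(3*y)/3


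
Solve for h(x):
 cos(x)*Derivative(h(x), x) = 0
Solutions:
 h(x) = C1


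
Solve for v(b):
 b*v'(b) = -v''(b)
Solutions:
 v(b) = C1 + C2*erf(sqrt(2)*b/2)


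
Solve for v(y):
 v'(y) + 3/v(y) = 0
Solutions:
 v(y) = -sqrt(C1 - 6*y)
 v(y) = sqrt(C1 - 6*y)


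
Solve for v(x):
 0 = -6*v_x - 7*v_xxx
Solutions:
 v(x) = C1 + C2*sin(sqrt(42)*x/7) + C3*cos(sqrt(42)*x/7)


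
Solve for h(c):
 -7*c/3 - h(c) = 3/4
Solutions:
 h(c) = -7*c/3 - 3/4


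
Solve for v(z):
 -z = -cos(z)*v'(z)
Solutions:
 v(z) = C1 + Integral(z/cos(z), z)


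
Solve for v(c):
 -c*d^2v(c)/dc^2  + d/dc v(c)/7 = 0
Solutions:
 v(c) = C1 + C2*c^(8/7)


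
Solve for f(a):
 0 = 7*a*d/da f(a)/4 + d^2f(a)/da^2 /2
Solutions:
 f(a) = C1 + C2*erf(sqrt(7)*a/2)


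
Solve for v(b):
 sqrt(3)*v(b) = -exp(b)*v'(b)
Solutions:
 v(b) = C1*exp(sqrt(3)*exp(-b))


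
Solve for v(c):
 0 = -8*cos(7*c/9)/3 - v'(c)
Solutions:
 v(c) = C1 - 24*sin(7*c/9)/7


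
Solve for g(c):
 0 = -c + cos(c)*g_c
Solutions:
 g(c) = C1 + Integral(c/cos(c), c)


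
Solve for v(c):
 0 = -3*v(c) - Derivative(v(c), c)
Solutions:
 v(c) = C1*exp(-3*c)


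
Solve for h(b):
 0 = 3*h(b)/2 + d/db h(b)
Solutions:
 h(b) = C1*exp(-3*b/2)


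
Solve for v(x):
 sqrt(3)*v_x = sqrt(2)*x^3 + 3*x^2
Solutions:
 v(x) = C1 + sqrt(6)*x^4/12 + sqrt(3)*x^3/3


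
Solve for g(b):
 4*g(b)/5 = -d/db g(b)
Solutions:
 g(b) = C1*exp(-4*b/5)


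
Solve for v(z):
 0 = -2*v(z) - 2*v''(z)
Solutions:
 v(z) = C1*sin(z) + C2*cos(z)


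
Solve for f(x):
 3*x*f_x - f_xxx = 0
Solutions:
 f(x) = C1 + Integral(C2*airyai(3^(1/3)*x) + C3*airybi(3^(1/3)*x), x)


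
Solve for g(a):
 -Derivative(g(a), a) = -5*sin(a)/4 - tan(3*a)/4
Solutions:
 g(a) = C1 - log(cos(3*a))/12 - 5*cos(a)/4


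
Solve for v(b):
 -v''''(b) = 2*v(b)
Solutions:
 v(b) = (C1*sin(2^(3/4)*b/2) + C2*cos(2^(3/4)*b/2))*exp(-2^(3/4)*b/2) + (C3*sin(2^(3/4)*b/2) + C4*cos(2^(3/4)*b/2))*exp(2^(3/4)*b/2)


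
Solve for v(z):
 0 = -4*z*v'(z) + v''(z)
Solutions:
 v(z) = C1 + C2*erfi(sqrt(2)*z)


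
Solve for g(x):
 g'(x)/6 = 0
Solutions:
 g(x) = C1


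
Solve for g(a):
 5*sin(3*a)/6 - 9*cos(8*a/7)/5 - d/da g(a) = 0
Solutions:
 g(a) = C1 - 63*sin(8*a/7)/40 - 5*cos(3*a)/18


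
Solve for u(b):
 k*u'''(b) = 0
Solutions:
 u(b) = C1 + C2*b + C3*b^2


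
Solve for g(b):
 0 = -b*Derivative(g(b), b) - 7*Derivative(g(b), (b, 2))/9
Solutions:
 g(b) = C1 + C2*erf(3*sqrt(14)*b/14)


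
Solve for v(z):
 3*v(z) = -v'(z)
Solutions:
 v(z) = C1*exp(-3*z)


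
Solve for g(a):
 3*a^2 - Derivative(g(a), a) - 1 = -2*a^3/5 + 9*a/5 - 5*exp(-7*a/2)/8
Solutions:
 g(a) = C1 + a^4/10 + a^3 - 9*a^2/10 - a - 5*exp(-7*a/2)/28


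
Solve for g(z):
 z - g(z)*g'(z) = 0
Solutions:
 g(z) = -sqrt(C1 + z^2)
 g(z) = sqrt(C1 + z^2)


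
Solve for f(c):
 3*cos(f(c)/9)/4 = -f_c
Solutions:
 3*c/4 - 9*log(sin(f(c)/9) - 1)/2 + 9*log(sin(f(c)/9) + 1)/2 = C1


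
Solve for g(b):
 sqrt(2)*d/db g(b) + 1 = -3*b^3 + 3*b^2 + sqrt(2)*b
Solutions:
 g(b) = C1 - 3*sqrt(2)*b^4/8 + sqrt(2)*b^3/2 + b^2/2 - sqrt(2)*b/2


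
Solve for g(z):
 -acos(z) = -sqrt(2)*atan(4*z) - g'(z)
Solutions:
 g(z) = C1 + z*acos(z) - sqrt(1 - z^2) - sqrt(2)*(z*atan(4*z) - log(16*z^2 + 1)/8)


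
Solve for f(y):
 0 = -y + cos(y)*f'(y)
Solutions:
 f(y) = C1 + Integral(y/cos(y), y)


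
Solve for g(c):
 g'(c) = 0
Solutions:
 g(c) = C1


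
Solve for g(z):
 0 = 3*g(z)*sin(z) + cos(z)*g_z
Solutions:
 g(z) = C1*cos(z)^3


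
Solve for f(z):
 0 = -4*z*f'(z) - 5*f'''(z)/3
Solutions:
 f(z) = C1 + Integral(C2*airyai(-12^(1/3)*5^(2/3)*z/5) + C3*airybi(-12^(1/3)*5^(2/3)*z/5), z)


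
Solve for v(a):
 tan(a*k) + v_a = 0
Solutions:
 v(a) = C1 - Piecewise((-log(cos(a*k))/k, Ne(k, 0)), (0, True))


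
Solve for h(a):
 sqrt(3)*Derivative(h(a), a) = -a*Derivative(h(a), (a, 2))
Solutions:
 h(a) = C1 + C2*a^(1 - sqrt(3))


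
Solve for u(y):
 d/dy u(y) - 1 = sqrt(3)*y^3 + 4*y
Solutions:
 u(y) = C1 + sqrt(3)*y^4/4 + 2*y^2 + y


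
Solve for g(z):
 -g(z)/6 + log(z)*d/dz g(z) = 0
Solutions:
 g(z) = C1*exp(li(z)/6)


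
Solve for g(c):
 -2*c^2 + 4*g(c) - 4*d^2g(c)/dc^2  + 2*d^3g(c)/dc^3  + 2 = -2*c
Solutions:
 g(c) = C1*exp(c*(4/(3*sqrt(33) + 19)^(1/3) + (3*sqrt(33) + 19)^(1/3) + 4)/6)*sin(sqrt(3)*c*(-(3*sqrt(33) + 19)^(1/3) + 4/(3*sqrt(33) + 19)^(1/3))/6) + C2*exp(c*(4/(3*sqrt(33) + 19)^(1/3) + (3*sqrt(33) + 19)^(1/3) + 4)/6)*cos(sqrt(3)*c*(-(3*sqrt(33) + 19)^(1/3) + 4/(3*sqrt(33) + 19)^(1/3))/6) + C3*exp(c*(-(3*sqrt(33) + 19)^(1/3) - 4/(3*sqrt(33) + 19)^(1/3) + 2)/3) + c^2/2 - c/2 + 1/2


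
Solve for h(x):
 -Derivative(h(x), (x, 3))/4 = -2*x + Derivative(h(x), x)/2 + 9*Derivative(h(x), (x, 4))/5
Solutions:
 h(x) = C1 + C2*exp(x*(-10 + 5*5^(2/3)/(108*sqrt(105126) + 35017)^(1/3) + 5^(1/3)*(108*sqrt(105126) + 35017)^(1/3))/216)*sin(sqrt(3)*5^(1/3)*x*(-(108*sqrt(105126) + 35017)^(1/3) + 5*5^(1/3)/(108*sqrt(105126) + 35017)^(1/3))/216) + C3*exp(x*(-10 + 5*5^(2/3)/(108*sqrt(105126) + 35017)^(1/3) + 5^(1/3)*(108*sqrt(105126) + 35017)^(1/3))/216)*cos(sqrt(3)*5^(1/3)*x*(-(108*sqrt(105126) + 35017)^(1/3) + 5*5^(1/3)/(108*sqrt(105126) + 35017)^(1/3))/216) + C4*exp(-x*(5*5^(2/3)/(108*sqrt(105126) + 35017)^(1/3) + 5 + 5^(1/3)*(108*sqrt(105126) + 35017)^(1/3))/108) + 2*x^2


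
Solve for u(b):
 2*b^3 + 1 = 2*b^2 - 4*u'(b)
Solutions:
 u(b) = C1 - b^4/8 + b^3/6 - b/4


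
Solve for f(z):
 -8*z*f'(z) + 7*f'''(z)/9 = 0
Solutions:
 f(z) = C1 + Integral(C2*airyai(2*21^(2/3)*z/7) + C3*airybi(2*21^(2/3)*z/7), z)


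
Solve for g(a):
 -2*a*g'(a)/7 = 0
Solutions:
 g(a) = C1


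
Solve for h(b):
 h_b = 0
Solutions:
 h(b) = C1


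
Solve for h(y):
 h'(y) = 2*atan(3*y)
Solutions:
 h(y) = C1 + 2*y*atan(3*y) - log(9*y^2 + 1)/3


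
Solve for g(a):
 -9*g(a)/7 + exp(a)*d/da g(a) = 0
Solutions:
 g(a) = C1*exp(-9*exp(-a)/7)


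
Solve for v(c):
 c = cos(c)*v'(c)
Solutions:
 v(c) = C1 + Integral(c/cos(c), c)


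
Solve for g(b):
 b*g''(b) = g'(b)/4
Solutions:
 g(b) = C1 + C2*b^(5/4)


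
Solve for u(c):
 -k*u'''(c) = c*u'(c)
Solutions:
 u(c) = C1 + Integral(C2*airyai(c*(-1/k)^(1/3)) + C3*airybi(c*(-1/k)^(1/3)), c)


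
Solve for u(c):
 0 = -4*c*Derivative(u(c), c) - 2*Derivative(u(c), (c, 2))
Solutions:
 u(c) = C1 + C2*erf(c)


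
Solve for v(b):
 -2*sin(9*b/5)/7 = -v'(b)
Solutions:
 v(b) = C1 - 10*cos(9*b/5)/63


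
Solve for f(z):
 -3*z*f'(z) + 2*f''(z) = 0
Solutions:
 f(z) = C1 + C2*erfi(sqrt(3)*z/2)


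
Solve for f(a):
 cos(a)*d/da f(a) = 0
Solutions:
 f(a) = C1


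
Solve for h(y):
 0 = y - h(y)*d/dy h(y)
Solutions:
 h(y) = -sqrt(C1 + y^2)
 h(y) = sqrt(C1 + y^2)


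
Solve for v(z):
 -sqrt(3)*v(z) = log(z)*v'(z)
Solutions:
 v(z) = C1*exp(-sqrt(3)*li(z))


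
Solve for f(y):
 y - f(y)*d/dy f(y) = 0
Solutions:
 f(y) = -sqrt(C1 + y^2)
 f(y) = sqrt(C1 + y^2)


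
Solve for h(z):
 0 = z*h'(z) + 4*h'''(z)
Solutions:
 h(z) = C1 + Integral(C2*airyai(-2^(1/3)*z/2) + C3*airybi(-2^(1/3)*z/2), z)


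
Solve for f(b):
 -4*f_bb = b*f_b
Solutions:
 f(b) = C1 + C2*erf(sqrt(2)*b/4)


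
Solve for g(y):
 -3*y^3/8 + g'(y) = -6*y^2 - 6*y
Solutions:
 g(y) = C1 + 3*y^4/32 - 2*y^3 - 3*y^2


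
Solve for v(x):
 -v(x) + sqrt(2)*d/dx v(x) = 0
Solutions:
 v(x) = C1*exp(sqrt(2)*x/2)


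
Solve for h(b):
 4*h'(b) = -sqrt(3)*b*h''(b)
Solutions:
 h(b) = C1 + C2*b^(1 - 4*sqrt(3)/3)


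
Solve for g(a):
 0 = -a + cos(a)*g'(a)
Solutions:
 g(a) = C1 + Integral(a/cos(a), a)


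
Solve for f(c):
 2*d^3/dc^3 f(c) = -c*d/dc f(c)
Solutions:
 f(c) = C1 + Integral(C2*airyai(-2^(2/3)*c/2) + C3*airybi(-2^(2/3)*c/2), c)


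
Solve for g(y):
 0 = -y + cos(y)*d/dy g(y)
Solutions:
 g(y) = C1 + Integral(y/cos(y), y)


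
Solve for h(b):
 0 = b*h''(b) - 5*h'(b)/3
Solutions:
 h(b) = C1 + C2*b^(8/3)


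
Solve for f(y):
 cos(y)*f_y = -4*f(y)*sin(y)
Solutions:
 f(y) = C1*cos(y)^4


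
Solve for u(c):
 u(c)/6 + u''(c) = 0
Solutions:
 u(c) = C1*sin(sqrt(6)*c/6) + C2*cos(sqrt(6)*c/6)


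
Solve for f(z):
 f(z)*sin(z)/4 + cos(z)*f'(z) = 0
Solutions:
 f(z) = C1*cos(z)^(1/4)


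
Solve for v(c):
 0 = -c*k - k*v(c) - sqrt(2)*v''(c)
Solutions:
 v(c) = C1*exp(-2^(3/4)*c*sqrt(-k)/2) + C2*exp(2^(3/4)*c*sqrt(-k)/2) - c


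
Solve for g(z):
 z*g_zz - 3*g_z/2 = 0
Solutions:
 g(z) = C1 + C2*z^(5/2)


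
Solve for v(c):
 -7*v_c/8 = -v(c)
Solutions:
 v(c) = C1*exp(8*c/7)


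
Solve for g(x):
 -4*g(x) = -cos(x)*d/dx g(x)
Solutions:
 g(x) = C1*(sin(x)^2 + 2*sin(x) + 1)/(sin(x)^2 - 2*sin(x) + 1)


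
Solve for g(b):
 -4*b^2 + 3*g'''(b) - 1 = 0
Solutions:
 g(b) = C1 + C2*b + C3*b^2 + b^5/45 + b^3/18


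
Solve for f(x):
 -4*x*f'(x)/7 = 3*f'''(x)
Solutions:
 f(x) = C1 + Integral(C2*airyai(-42^(2/3)*x/21) + C3*airybi(-42^(2/3)*x/21), x)


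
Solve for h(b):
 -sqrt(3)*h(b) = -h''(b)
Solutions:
 h(b) = C1*exp(-3^(1/4)*b) + C2*exp(3^(1/4)*b)


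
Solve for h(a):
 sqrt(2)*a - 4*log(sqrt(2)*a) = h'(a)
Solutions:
 h(a) = C1 + sqrt(2)*a^2/2 - 4*a*log(a) - a*log(4) + 4*a


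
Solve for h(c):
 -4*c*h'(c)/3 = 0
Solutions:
 h(c) = C1


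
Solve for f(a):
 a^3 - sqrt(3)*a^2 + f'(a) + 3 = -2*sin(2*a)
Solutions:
 f(a) = C1 - a^4/4 + sqrt(3)*a^3/3 - 3*a + cos(2*a)


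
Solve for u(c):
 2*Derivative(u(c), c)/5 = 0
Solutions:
 u(c) = C1


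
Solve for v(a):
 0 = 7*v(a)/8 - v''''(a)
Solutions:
 v(a) = C1*exp(-14^(1/4)*a/2) + C2*exp(14^(1/4)*a/2) + C3*sin(14^(1/4)*a/2) + C4*cos(14^(1/4)*a/2)


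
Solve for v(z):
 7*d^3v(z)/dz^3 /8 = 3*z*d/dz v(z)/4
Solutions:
 v(z) = C1 + Integral(C2*airyai(6^(1/3)*7^(2/3)*z/7) + C3*airybi(6^(1/3)*7^(2/3)*z/7), z)


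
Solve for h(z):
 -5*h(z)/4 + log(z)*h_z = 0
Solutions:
 h(z) = C1*exp(5*li(z)/4)


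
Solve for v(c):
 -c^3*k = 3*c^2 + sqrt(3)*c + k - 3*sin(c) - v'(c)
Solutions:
 v(c) = C1 + c^4*k/4 + c^3 + sqrt(3)*c^2/2 + c*k + 3*cos(c)


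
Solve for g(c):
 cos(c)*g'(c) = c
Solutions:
 g(c) = C1 + Integral(c/cos(c), c)


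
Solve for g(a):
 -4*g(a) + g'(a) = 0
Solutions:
 g(a) = C1*exp(4*a)


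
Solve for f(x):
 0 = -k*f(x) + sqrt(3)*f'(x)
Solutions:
 f(x) = C1*exp(sqrt(3)*k*x/3)


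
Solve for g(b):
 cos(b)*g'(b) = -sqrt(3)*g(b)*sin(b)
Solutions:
 g(b) = C1*cos(b)^(sqrt(3))


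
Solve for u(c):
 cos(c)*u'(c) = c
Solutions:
 u(c) = C1 + Integral(c/cos(c), c)


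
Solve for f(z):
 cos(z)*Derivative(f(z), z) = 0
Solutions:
 f(z) = C1


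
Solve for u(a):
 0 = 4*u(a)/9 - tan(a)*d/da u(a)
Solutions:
 u(a) = C1*sin(a)^(4/9)


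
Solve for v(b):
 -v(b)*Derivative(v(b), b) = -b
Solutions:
 v(b) = -sqrt(C1 + b^2)
 v(b) = sqrt(C1 + b^2)


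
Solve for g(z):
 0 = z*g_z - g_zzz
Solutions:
 g(z) = C1 + Integral(C2*airyai(z) + C3*airybi(z), z)
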